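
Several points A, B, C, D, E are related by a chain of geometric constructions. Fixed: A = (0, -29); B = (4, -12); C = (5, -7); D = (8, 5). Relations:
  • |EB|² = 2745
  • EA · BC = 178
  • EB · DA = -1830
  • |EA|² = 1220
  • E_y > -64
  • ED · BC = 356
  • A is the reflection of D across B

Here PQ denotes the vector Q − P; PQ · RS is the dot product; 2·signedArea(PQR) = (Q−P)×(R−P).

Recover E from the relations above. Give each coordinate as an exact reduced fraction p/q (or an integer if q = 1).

1. E_x = -8  [EA · BC = 178 ∩ EB · DA = -1830]
2. E_y = -63  [EA · BC = 178 ∩ EB · DA = -1830]
   → E = (-8, -63)

E = (-8, -63)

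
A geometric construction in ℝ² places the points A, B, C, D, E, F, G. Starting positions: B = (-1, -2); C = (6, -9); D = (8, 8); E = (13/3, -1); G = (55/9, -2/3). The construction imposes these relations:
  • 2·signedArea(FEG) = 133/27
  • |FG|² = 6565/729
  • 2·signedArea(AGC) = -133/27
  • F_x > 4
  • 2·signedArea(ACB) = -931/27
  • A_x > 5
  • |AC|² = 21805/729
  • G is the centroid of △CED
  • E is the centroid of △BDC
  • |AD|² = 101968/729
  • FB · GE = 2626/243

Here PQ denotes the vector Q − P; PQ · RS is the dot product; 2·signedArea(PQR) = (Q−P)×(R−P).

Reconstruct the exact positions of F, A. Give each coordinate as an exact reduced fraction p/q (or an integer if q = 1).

1. F_x = 118/27  [FB · GE = 2626/243 ∩ 2·signedArea(FEG) = 133/27]
2. F_y = 16/9  [FB · GE = 2626/243 ∩ 2·signedArea(FEG) = 133/27]
   → F = (118/27, 16/9)
3. A_x = 148/27  [2·signedArea(ACB) = -931/27 ∩ 2·signedArea(AGC) = -133/27]
4. A_y = -32/9  [2·signedArea(ACB) = -931/27 ∩ 2·signedArea(AGC) = -133/27]
   → A = (148/27, -32/9)

A = (148/27, -32/9)
F = (118/27, 16/9)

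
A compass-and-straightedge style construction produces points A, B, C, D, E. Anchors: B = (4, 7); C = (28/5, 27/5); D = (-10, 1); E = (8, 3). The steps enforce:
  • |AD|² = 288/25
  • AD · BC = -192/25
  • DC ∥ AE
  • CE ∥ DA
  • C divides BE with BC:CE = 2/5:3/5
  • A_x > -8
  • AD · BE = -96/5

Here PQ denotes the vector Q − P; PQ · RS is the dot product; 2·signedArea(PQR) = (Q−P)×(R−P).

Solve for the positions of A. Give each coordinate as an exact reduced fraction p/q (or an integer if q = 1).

1. A_x = -38/5  [DC ∥ AE ∩ CE ∥ DA]
2. A_y = -7/5  [DC ∥ AE ∩ CE ∥ DA]
   → A = (-38/5, -7/5)

A = (-38/5, -7/5)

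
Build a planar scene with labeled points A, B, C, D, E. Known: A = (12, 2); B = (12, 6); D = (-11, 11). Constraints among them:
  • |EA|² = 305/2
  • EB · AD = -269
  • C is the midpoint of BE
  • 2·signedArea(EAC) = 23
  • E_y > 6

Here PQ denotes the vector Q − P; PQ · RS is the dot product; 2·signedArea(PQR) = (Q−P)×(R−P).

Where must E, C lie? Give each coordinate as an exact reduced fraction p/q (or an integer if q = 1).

1. E_x = 1/2  [line 23·x + -9·y + 47 = 0 ∩ |EA|² = 305/2]
2. E_y = 13/2  [line 23·x + -9·y + 47 = 0 ∩ |EA|² = 305/2]
   → E = (1/2, 13/2)
3. C_x = 25/4  [C is the midpoint of BE]
4. C_y = 25/4  [C is the midpoint of BE]
   → C = (25/4, 25/4)

C = (25/4, 25/4)
E = (1/2, 13/2)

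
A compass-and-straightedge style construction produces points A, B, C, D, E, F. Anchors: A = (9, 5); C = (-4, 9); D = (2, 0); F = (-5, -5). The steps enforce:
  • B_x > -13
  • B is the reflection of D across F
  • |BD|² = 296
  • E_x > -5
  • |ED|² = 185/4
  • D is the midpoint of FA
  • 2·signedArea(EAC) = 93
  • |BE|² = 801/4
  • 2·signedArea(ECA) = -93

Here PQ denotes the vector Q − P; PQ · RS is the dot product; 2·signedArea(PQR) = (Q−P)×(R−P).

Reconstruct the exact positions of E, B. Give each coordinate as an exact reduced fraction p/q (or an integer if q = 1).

1. B_x = -12  [B is the reflection of D across F]
2. B_y = -10  [B is the reflection of D across F]
   → B = (-12, -10)
3. E_x = -9/2  [line -4·x + -13·y + 8 = 0 ∩ |BE|² = 801/4]
4. E_y = 2  [line -4·x + -13·y + 8 = 0 ∩ |BE|² = 801/4]
   → E = (-9/2, 2)

B = (-12, -10)
E = (-9/2, 2)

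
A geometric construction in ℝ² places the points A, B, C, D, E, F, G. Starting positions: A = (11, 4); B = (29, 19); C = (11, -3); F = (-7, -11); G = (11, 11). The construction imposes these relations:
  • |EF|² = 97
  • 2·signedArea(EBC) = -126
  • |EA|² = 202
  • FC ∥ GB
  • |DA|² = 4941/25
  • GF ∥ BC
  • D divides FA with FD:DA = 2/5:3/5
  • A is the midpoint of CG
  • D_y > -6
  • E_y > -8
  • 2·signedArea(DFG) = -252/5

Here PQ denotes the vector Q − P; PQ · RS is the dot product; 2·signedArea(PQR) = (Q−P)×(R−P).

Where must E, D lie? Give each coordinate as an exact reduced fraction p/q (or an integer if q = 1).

1. E_x = 2  [line 22·x + -18·y + -170 = 0 ∩ |EF|² = 97]
2. E_y = -7  [line 22·x + -18·y + -170 = 0 ∩ |EF|² = 97]
   → E = (2, -7)
3. D_x = 1/5  [D divides FA with FD:DA = 2/5:3/5]
4. D_y = -5  [D divides FA with FD:DA = 2/5:3/5]
   → D = (1/5, -5)

D = (1/5, -5)
E = (2, -7)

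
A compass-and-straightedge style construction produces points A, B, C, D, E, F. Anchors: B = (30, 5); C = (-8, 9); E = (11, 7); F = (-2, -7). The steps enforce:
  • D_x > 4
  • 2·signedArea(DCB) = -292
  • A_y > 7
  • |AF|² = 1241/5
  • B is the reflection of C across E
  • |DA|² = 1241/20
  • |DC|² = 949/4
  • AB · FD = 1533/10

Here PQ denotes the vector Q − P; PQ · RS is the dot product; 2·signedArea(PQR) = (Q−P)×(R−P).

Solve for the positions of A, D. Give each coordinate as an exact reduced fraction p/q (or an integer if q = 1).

1. D_x = 9/2  [line 4·x + 38·y + -18 = 0 ∩ |DC|² = 949/4]
2. D_y = 0  [line 4·x + 38·y + -18 = 0 ∩ |DC|² = 949/4]
   → D = (9/2, 0)
3. A_x = 17/5  [line -13/2·x + -7·y + 767/10 = 0 ∩ |AF|² = 1241/5]
4. A_y = 39/5  [line -13/2·x + -7·y + 767/10 = 0 ∩ |AF|² = 1241/5]
   → A = (17/5, 39/5)

A = (17/5, 39/5)
D = (9/2, 0)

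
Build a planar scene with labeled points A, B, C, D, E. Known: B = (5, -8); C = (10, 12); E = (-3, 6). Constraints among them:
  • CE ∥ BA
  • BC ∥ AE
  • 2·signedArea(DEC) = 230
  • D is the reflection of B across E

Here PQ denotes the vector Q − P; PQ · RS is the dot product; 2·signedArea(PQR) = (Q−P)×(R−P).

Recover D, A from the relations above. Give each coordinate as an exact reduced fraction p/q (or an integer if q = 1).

A = (-8, -14)
D = (-11, 20)

1. D_x = -11  [D is the reflection of B across E]
2. D_y = 20  [D is the reflection of B across E]
   → D = (-11, 20)
3. A_x = -8  [BC ∥ AE ∩ CE ∥ BA]
4. A_y = -14  [BC ∥ AE ∩ CE ∥ BA]
   → A = (-8, -14)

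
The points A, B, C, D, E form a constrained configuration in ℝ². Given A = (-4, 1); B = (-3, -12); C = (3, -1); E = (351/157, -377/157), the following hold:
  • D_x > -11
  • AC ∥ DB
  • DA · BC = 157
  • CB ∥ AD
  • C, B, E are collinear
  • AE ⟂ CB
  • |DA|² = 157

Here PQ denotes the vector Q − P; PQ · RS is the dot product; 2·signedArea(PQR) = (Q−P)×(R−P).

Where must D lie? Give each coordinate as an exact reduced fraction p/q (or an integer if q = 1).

1. D_x = -10  [AC ∥ DB ∩ CB ∥ AD]
2. D_y = -10  [AC ∥ DB ∩ CB ∥ AD]
   → D = (-10, -10)

D = (-10, -10)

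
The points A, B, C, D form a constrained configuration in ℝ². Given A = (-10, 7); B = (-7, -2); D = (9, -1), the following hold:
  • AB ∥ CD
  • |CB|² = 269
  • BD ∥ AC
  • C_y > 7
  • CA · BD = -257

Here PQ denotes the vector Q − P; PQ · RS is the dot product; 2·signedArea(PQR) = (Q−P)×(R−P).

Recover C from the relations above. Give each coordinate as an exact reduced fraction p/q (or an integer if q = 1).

C = (6, 8)

1. C_x = 6  [AB ∥ CD ∩ BD ∥ AC]
2. C_y = 8  [AB ∥ CD ∩ BD ∥ AC]
   → C = (6, 8)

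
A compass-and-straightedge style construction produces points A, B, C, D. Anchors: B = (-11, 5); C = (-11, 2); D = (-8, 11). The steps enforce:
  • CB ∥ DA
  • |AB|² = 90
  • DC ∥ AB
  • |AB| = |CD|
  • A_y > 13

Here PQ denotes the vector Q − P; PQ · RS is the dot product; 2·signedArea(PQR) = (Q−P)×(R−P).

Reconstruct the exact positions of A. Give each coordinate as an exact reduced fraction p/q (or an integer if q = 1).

A = (-8, 14)

1. A_x = -8  [DC ∥ AB ∩ CB ∥ DA]
2. A_y = 14  [DC ∥ AB ∩ CB ∥ DA]
   → A = (-8, 14)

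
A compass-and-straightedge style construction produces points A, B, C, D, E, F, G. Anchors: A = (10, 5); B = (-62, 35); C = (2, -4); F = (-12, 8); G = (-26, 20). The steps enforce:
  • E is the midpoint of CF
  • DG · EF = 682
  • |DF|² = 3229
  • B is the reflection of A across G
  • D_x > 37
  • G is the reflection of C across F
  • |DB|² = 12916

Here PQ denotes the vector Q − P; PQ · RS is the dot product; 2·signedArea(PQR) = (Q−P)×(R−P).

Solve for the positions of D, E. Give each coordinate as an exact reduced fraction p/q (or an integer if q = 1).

D = (38, -19)
E = (-5, 2)

1. E_x = -5  [E is the midpoint of CF]
2. E_y = 2  [E is the midpoint of CF]
   → E = (-5, 2)
3. D_x = 38  [line 7·x + -6·y + -380 = 0 ∩ |DB|² = 12916]
4. D_y = -19  [line 7·x + -6·y + -380 = 0 ∩ |DB|² = 12916]
   → D = (38, -19)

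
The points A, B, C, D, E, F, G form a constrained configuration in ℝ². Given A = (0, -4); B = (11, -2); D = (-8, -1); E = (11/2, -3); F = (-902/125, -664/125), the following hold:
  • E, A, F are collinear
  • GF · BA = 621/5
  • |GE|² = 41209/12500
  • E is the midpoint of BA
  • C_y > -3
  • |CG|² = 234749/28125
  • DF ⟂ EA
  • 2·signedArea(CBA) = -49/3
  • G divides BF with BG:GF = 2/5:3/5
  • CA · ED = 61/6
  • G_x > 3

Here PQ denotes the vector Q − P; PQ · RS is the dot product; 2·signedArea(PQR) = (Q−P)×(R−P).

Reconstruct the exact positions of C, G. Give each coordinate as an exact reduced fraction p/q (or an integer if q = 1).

C = (1, -7/3)
G = (2321/625, -2078/625)

1. C_x = 1  [CA · ED = 61/6 ∩ 2·signedArea(CBA) = -49/3]
2. C_y = -7/3  [CA · ED = 61/6 ∩ 2·signedArea(CBA) = -49/3]
   → C = (1, -7/3)
3. G_x = 2321/625  [G divides BF with BG:GF = 2/5:3/5]
4. G_y = -2078/625  [G divides BF with BG:GF = 2/5:3/5]
   → G = (2321/625, -2078/625)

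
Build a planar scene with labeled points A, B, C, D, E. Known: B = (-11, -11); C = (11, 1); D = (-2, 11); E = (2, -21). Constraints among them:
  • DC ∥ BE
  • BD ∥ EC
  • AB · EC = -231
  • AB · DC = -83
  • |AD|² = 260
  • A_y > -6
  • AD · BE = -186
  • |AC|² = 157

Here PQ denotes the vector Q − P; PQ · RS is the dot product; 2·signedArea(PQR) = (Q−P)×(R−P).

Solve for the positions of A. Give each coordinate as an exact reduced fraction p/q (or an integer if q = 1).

A = (0, -5)

1. A_x = 0  [AB · DC = -83 ∩ AB · EC = -231]
2. A_y = -5  [AB · DC = -83 ∩ AB · EC = -231]
   → A = (0, -5)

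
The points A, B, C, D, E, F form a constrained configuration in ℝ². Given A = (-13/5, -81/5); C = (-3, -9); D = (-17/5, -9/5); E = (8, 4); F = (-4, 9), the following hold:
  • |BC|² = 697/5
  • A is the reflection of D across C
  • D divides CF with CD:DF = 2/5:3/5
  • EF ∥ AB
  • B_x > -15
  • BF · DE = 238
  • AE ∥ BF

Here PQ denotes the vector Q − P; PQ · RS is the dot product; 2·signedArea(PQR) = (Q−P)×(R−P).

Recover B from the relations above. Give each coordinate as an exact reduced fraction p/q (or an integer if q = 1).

B = (-73/5, -56/5)

1. B_x = -73/5  [AE ∥ BF ∩ EF ∥ AB]
2. B_y = -56/5  [AE ∥ BF ∩ EF ∥ AB]
   → B = (-73/5, -56/5)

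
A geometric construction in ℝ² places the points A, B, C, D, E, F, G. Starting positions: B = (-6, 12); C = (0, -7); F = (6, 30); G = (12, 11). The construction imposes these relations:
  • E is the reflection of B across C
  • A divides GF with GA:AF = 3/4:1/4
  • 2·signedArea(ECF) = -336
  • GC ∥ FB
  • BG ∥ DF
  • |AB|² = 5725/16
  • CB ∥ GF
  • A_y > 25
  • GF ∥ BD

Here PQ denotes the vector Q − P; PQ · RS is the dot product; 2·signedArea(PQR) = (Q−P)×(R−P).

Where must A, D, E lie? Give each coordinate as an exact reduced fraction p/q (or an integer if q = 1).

1. A_x = 15/2  [A divides GF with GA:AF = 3/4:1/4]
2. A_y = 101/4  [A divides GF with GA:AF = 3/4:1/4]
   → A = (15/2, 101/4)
3. D_x = -12  [BG ∥ DF ∩ GF ∥ BD]
4. D_y = 31  [BG ∥ DF ∩ GF ∥ BD]
   → D = (-12, 31)
5. E_x = 6  [E is the reflection of B across C]
6. E_y = -26  [E is the reflection of B across C]
   → E = (6, -26)

A = (15/2, 101/4)
D = (-12, 31)
E = (6, -26)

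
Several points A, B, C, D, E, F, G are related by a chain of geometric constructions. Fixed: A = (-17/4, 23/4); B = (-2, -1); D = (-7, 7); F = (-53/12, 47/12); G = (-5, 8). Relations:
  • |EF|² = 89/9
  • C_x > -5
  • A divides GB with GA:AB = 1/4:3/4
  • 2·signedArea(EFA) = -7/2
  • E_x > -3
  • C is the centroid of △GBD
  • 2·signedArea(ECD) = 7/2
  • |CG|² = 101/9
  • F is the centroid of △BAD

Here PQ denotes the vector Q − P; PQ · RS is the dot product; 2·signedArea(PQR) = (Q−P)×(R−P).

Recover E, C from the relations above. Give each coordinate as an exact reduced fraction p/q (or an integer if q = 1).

1. C_x = -14/3  [C is the centroid of △GBD]
2. C_y = 14/3  [C is the centroid of △GBD]
   → C = (-14/3, 14/3)
3. E_x = -11/4  [2·signedArea(ECD) = 7/2 ∩ 2·signedArea(EFA) = -7/2]
4. E_y = 5/4  [2·signedArea(ECD) = 7/2 ∩ 2·signedArea(EFA) = -7/2]
   → E = (-11/4, 5/4)

C = (-14/3, 14/3)
E = (-11/4, 5/4)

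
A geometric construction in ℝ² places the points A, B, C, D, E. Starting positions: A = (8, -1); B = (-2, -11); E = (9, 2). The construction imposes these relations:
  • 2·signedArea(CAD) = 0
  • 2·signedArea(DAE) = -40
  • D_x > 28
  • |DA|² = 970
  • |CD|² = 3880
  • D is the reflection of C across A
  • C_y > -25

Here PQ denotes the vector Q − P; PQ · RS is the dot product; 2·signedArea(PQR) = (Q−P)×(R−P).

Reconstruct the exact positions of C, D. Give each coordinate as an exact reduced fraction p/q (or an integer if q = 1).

C = (-13, -24)
D = (29, 22)

1. D_x = 29  [line -3·x + 1·y + 65 = 0 ∩ |DA|² = 970]
2. D_y = 22  [line -3·x + 1·y + 65 = 0 ∩ |DA|² = 970]
   → D = (29, 22)
3. C_x = -13  [2·signedArea(CAD) = 0 ∩ D is the reflection of C across A]
4. C_y = -24  [2·signedArea(CAD) = 0 ∩ D is the reflection of C across A]
   → C = (-13, -24)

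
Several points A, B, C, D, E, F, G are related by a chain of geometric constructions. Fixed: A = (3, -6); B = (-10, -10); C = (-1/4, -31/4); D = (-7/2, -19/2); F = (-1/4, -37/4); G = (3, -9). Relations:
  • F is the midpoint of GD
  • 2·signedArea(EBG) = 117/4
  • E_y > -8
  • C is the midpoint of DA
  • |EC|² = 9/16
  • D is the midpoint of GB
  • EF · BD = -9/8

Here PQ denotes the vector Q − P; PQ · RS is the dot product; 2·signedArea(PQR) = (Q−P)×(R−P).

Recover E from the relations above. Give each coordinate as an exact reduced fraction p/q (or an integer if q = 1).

1. E_x = -1/4  [2·signedArea(EBG) = 117/4 ∩ EF · BD = -9/8]
2. E_y = -7  [2·signedArea(EBG) = 117/4 ∩ EF · BD = -9/8]
   → E = (-1/4, -7)

E = (-1/4, -7)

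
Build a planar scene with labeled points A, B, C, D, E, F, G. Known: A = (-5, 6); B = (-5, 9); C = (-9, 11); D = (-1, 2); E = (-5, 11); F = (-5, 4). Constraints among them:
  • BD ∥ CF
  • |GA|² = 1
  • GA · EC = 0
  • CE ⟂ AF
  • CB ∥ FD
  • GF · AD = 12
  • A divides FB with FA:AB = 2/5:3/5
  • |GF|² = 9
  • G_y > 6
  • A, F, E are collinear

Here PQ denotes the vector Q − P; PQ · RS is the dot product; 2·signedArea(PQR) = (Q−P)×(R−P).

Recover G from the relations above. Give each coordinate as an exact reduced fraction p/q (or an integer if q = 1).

1. G_x = -5  [GA · EC = 0 ∩ GF · AD = 12]
2. G_y = 7  [GA · EC = 0 ∩ GF · AD = 12]
   → G = (-5, 7)

G = (-5, 7)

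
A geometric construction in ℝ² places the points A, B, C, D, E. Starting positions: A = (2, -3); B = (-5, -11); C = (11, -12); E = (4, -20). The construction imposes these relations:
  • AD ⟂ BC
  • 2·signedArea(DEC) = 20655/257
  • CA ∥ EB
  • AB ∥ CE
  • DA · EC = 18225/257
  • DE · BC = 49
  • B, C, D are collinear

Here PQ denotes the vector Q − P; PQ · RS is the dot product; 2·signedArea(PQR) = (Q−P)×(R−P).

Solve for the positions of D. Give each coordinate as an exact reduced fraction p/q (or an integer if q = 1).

D = (379/257, -2931/257)

1. D_x = 379/257  [B, C, D are collinear ∩ AD ⟂ BC]
2. D_y = -2931/257  [B, C, D are collinear ∩ AD ⟂ BC]
   → D = (379/257, -2931/257)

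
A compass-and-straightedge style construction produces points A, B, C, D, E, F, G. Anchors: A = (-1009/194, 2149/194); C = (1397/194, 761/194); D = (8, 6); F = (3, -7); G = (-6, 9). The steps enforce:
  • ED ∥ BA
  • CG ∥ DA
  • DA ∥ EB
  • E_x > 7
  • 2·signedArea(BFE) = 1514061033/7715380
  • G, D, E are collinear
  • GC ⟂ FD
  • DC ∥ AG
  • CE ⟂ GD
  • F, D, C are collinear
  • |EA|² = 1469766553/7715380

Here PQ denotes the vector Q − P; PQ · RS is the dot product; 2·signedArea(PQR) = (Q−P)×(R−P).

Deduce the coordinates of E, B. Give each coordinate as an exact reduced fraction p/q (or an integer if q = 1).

B = (-220299/39770, 221714/19885)
E = (152353/19885, 241503/39770)

1. E_x = 152353/19885  [G, D, E are collinear ∩ CE ⟂ GD]
2. E_y = 241503/39770  [G, D, E are collinear ∩ CE ⟂ GD]
   → E = (152353/19885, 241503/39770)
3. B_x = -220299/39770  [ED ∥ BA ∩ DA ∥ EB]
4. B_y = 221714/19885  [ED ∥ BA ∩ DA ∥ EB]
   → B = (-220299/39770, 221714/19885)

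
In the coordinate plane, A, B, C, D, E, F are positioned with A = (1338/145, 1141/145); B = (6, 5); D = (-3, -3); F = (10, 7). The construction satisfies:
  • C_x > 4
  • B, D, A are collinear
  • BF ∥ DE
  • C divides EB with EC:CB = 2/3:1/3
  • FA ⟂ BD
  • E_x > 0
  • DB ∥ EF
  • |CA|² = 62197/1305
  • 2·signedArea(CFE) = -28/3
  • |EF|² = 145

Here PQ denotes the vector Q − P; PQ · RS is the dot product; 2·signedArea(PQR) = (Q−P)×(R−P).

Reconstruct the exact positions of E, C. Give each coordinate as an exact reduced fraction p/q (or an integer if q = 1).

C = (13/3, 3)
E = (1, -1)

1. E_x = 1  [DB ∥ EF ∩ BF ∥ DE]
2. E_y = -1  [DB ∥ EF ∩ BF ∥ DE]
   → E = (1, -1)
3. C_x = 13/3  [C divides EB with EC:CB = 2/3:1/3]
4. C_y = 3  [C divides EB with EC:CB = 2/3:1/3]
   → C = (13/3, 3)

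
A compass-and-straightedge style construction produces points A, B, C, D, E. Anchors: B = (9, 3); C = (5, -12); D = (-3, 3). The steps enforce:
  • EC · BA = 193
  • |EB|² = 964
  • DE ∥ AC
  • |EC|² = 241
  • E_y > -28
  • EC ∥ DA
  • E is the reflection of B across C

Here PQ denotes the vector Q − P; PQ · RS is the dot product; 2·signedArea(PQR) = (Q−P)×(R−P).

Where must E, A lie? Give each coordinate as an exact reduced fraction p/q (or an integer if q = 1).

1. E_x = 1  [E is the reflection of B across C]
2. E_y = -27  [E is the reflection of B across C]
   → E = (1, -27)
3. A_x = 1  [DE ∥ AC ∩ EC ∥ DA]
4. A_y = 18  [DE ∥ AC ∩ EC ∥ DA]
   → A = (1, 18)

A = (1, 18)
E = (1, -27)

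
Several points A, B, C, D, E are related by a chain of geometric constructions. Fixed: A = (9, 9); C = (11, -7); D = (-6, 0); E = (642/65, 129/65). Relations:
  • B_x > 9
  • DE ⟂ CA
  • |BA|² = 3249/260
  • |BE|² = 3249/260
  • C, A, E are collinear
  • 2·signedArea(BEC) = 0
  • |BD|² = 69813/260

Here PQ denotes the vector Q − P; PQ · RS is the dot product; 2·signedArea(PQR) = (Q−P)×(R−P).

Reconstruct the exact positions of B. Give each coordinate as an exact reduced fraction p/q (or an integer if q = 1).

1. B_x = 1227/130  [line 584/65·x + 73/65·y + -5913/65 = 0 ∩ |BA|² = 3249/260]
2. B_y = 357/65  [line 584/65·x + 73/65·y + -5913/65 = 0 ∩ |BA|² = 3249/260]
   → B = (1227/130, 357/65)

B = (1227/130, 357/65)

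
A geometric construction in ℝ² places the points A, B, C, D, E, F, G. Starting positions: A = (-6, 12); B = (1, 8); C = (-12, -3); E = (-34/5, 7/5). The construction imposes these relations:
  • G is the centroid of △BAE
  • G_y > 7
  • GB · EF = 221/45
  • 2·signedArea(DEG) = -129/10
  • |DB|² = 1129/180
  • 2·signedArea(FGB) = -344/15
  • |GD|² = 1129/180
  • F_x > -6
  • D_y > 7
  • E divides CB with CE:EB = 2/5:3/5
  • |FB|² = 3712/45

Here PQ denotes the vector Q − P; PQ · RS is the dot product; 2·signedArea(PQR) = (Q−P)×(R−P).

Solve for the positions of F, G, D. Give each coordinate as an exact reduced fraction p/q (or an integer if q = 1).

D = (-22/15, 227/30)
F = (-89/15, 32/15)
G = (-59/15, 107/15)

1. G_x = -59/15  [G is the centroid of △BAE]
2. G_y = 107/15  [G is the centroid of △BAE]
   → G = (-59/15, 107/15)
3. D_x = -22/15  [line -86/15·x + 43/15·y + -301/10 = 0 ∩ |GD|² = 1129/180]
4. D_y = 227/30  [line -86/15·x + 43/15·y + -301/10 = 0 ∩ |GD|² = 1129/180]
   → D = (-22/15, 227/30)
5. F_x = -89/15  [2·signedArea(FGB) = -344/15 ∩ GB · EF = 221/45]
6. F_y = 32/15  [2·signedArea(FGB) = -344/15 ∩ GB · EF = 221/45]
   → F = (-89/15, 32/15)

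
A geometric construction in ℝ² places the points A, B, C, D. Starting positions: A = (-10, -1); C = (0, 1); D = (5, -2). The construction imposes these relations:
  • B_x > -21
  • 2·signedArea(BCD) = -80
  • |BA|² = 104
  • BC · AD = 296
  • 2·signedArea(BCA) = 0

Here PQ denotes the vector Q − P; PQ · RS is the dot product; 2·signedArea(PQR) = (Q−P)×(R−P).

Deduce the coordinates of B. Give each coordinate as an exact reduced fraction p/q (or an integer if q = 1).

B = (-20, -3)

1. B_x = -20  [2·signedArea(BCA) = 0 ∩ BC · AD = 296]
2. B_y = -3  [2·signedArea(BCA) = 0 ∩ BC · AD = 296]
   → B = (-20, -3)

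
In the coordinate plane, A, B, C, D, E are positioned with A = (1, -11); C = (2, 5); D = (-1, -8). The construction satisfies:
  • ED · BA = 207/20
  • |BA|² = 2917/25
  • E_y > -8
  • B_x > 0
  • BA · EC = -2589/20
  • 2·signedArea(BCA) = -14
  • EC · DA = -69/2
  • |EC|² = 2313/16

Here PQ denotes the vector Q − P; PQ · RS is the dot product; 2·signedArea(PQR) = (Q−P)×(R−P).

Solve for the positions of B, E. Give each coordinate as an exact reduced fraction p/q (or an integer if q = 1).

B = (4/5, -1/5)
E = (5/4, -7)

1. B_x = 4/5  [line 16·x + -1·y + -13 = 0 ∩ |BA|² = 2917/25]
2. B_y = -1/5  [line 16·x + -1·y + -13 = 0 ∩ |BA|² = 2917/25]
   → B = (4/5, -1/5)
3. E_x = 5/4  [BA · EC = -2589/20 ∩ EC · DA = -69/2]
4. E_y = -7  [BA · EC = -2589/20 ∩ EC · DA = -69/2]
   → E = (5/4, -7)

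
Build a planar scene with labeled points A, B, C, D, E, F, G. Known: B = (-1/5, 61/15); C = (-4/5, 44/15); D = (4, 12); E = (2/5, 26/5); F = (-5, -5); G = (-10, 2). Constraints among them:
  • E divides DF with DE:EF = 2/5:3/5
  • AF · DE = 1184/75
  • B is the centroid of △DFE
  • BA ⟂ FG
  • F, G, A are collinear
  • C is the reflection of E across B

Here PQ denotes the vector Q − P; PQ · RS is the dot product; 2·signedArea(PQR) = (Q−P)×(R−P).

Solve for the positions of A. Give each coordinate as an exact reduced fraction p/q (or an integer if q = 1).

A = (-23/3, -19/15)

1. A_x = -23/3  [F, G, A are collinear ∩ BA ⟂ FG]
2. A_y = -19/15  [F, G, A are collinear ∩ BA ⟂ FG]
   → A = (-23/3, -19/15)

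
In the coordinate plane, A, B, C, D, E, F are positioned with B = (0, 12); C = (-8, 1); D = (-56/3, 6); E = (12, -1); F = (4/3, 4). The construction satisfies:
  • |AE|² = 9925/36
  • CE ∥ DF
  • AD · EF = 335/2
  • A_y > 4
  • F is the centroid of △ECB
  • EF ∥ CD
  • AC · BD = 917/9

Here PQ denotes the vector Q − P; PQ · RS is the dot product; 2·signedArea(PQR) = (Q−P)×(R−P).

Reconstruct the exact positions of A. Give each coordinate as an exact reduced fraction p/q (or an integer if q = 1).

A = (-11/3, 9/2)

1. A_x = -11/3  [AC · BD = 917/9 ∩ AD · EF = 335/2]
2. A_y = 9/2  [AC · BD = 917/9 ∩ AD · EF = 335/2]
   → A = (-11/3, 9/2)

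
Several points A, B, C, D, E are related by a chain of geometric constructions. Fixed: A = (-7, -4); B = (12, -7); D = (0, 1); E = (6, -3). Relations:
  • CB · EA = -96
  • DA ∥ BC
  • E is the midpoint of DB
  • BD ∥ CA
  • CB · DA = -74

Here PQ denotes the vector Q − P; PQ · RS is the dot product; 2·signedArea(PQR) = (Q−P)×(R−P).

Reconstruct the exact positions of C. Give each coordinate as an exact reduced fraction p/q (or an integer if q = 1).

1. C_x = 5  [BD ∥ CA ∩ DA ∥ BC]
2. C_y = -12  [BD ∥ CA ∩ DA ∥ BC]
   → C = (5, -12)

C = (5, -12)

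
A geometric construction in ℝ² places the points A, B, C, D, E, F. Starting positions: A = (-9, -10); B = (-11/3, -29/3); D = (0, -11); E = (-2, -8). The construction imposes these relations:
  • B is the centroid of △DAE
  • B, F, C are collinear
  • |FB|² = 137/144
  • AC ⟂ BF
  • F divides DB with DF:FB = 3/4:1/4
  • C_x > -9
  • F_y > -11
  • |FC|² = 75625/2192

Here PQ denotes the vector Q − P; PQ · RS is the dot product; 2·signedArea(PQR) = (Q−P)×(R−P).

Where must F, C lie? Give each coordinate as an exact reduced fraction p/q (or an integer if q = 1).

C = (-1133/137, -1095/137)
F = (-11/4, -10)

1. F_x = -11/4  [F divides DB with DF:FB = 3/4:1/4]
2. F_y = -10  [F divides DB with DF:FB = 3/4:1/4]
   → F = (-11/4, -10)
3. C_x = -1133/137  [B, F, C are collinear ∩ AC ⟂ BF]
4. C_y = -1095/137  [B, F, C are collinear ∩ AC ⟂ BF]
   → C = (-1133/137, -1095/137)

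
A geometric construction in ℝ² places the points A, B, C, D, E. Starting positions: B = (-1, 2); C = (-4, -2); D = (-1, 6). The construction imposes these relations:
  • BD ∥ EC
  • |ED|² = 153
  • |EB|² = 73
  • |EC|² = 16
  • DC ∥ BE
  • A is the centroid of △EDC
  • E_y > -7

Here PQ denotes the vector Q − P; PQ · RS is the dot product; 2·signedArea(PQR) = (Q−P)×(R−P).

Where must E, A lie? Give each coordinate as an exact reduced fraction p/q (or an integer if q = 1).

A = (-3, -2/3)
E = (-4, -6)

1. E_x = -4  [BD ∥ EC ∩ DC ∥ BE]
2. E_y = -6  [BD ∥ EC ∩ DC ∥ BE]
   → E = (-4, -6)
3. A_x = -3  [A is the centroid of △EDC]
4. A_y = -2/3  [A is the centroid of △EDC]
   → A = (-3, -2/3)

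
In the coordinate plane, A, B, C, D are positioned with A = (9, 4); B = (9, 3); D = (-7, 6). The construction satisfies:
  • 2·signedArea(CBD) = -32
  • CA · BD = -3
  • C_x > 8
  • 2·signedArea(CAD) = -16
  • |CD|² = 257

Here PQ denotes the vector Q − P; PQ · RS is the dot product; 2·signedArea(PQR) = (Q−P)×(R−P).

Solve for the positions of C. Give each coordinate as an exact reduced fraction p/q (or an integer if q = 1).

1. C_x = 9  [2·signedArea(CAD) = -16 ∩ CA · BD = -3]
2. C_y = 5  [2·signedArea(CAD) = -16 ∩ CA · BD = -3]
   → C = (9, 5)

C = (9, 5)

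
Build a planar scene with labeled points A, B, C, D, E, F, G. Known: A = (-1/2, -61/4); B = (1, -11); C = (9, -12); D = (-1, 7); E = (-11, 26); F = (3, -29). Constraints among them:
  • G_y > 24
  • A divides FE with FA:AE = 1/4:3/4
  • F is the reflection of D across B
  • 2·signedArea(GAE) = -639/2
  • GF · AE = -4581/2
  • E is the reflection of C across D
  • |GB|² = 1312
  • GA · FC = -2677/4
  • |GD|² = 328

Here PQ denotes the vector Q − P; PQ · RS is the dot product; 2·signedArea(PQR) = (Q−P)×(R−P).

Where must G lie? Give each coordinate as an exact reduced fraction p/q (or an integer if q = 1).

1. G_x = -3  [GA · FC = -2677/4 ∩ GF · AE = -4581/2]
2. G_y = 25  [GA · FC = -2677/4 ∩ GF · AE = -4581/2]
   → G = (-3, 25)

G = (-3, 25)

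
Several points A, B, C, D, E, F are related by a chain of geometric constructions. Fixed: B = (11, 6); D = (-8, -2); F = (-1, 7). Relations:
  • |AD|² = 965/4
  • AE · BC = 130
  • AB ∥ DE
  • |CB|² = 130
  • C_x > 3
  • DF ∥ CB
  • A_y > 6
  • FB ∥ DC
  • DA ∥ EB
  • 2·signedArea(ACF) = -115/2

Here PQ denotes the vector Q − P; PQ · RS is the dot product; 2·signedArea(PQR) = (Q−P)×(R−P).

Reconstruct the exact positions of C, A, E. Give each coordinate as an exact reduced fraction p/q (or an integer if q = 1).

1. C_x = 4  [DF ∥ CB ∩ FB ∥ DC]
2. C_y = -3  [DF ∥ CB ∩ FB ∥ DC]
   → C = (4, -3)
3. A_x = 5  [line -10·x + -5·y + 165/2 = 0 ∩ |AD|² = 965/4]
4. A_y = 13/2  [line -10·x + -5·y + 165/2 = 0 ∩ |AD|² = 965/4]
   → A = (5, 13/2)
5. E_x = -2  [DA ∥ EB ∩ AB ∥ DE]
6. E_y = -5/2  [DA ∥ EB ∩ AB ∥ DE]
   → E = (-2, -5/2)

A = (5, 13/2)
C = (4, -3)
E = (-2, -5/2)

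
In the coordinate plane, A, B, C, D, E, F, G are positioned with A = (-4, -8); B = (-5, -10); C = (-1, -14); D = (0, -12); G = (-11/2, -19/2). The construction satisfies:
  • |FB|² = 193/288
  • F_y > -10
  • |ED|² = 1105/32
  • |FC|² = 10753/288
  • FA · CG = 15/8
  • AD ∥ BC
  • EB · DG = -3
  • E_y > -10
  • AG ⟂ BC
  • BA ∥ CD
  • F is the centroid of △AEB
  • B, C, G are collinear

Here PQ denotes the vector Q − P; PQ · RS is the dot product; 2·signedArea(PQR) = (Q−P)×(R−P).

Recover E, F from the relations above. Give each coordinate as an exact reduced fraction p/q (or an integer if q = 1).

1. F_x = -115/24  [line 9/2·x + -9/2·y + -159/8 = 0 ∩ |FB|² = 193/288]
2. F_y = -221/24  [line 9/2·x + -9/2·y + -159/8 = 0 ∩ |FB|² = 193/288]
   → F = (-115/24, -221/24)
3. E_x = -43/8  [EB · DG = -3 ∩ F is the centroid of △AEB]
4. E_y = -77/8  [EB · DG = -3 ∩ F is the centroid of △AEB]
   → E = (-43/8, -77/8)

E = (-43/8, -77/8)
F = (-115/24, -221/24)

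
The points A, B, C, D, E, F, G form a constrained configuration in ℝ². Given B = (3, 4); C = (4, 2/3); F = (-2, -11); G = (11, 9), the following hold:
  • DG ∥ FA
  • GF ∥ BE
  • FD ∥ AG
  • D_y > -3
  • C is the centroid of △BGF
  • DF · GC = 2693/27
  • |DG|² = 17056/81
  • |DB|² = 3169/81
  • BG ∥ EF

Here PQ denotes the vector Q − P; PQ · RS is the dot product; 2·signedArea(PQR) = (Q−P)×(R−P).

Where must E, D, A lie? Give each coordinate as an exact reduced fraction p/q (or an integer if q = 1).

A = (22/3, 1/9)
D = (5/3, -19/9)
E = (-10, -16)

1. E_x = -10  [BG ∥ EF ∩ GF ∥ BE]
2. E_y = -16  [BG ∥ EF ∩ GF ∥ BE]
   → E = (-10, -16)
3. D_x = 5/3  [line 7·x + 25/3·y + 160/27 = 0 ∩ |DG|² = 17056/81]
4. D_y = -19/9  [line 7·x + 25/3·y + 160/27 = 0 ∩ |DG|² = 17056/81]
   → D = (5/3, -19/9)
5. A_x = 22/3  [FD ∥ AG ∩ DG ∥ FA]
6. A_y = 1/9  [FD ∥ AG ∩ DG ∥ FA]
   → A = (22/3, 1/9)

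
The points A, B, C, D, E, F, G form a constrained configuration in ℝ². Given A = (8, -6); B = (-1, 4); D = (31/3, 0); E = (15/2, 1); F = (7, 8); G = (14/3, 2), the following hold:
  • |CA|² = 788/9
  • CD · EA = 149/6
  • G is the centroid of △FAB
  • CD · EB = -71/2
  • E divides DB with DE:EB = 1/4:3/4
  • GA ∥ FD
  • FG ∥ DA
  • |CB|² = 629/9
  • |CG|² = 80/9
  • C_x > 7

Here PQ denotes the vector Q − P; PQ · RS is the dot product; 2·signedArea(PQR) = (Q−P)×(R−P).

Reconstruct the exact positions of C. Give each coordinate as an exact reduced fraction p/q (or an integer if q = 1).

C = (22/3, 10/3)

1. C_x = 22/3  [CD · EB = -71/2 ∩ CD · EA = 149/6]
2. C_y = 10/3  [CD · EB = -71/2 ∩ CD · EA = 149/6]
   → C = (22/3, 10/3)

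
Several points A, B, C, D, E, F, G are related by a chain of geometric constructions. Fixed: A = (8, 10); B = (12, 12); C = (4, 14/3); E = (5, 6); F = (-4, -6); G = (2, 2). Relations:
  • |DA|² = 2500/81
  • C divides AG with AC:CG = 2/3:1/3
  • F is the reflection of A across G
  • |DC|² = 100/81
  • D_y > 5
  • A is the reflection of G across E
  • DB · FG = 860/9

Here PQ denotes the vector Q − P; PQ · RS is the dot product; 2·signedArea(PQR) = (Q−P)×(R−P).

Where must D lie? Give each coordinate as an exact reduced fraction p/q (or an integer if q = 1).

1. D_x = 14/3  [line -6·x + -8·y + 652/9 = 0 ∩ |DC|² = 100/81]
2. D_y = 50/9  [line -6·x + -8·y + 652/9 = 0 ∩ |DC|² = 100/81]
   → D = (14/3, 50/9)

D = (14/3, 50/9)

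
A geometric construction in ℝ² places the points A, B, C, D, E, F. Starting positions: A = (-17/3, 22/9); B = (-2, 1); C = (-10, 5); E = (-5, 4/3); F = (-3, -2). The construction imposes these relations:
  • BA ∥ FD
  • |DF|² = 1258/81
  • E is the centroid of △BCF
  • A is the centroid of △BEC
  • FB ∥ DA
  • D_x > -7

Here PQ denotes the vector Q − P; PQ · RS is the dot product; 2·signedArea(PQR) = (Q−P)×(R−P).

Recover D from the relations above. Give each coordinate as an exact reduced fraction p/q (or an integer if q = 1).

1. D_x = -20/3  [FB ∥ DA ∩ BA ∥ FD]
2. D_y = -5/9  [FB ∥ DA ∩ BA ∥ FD]
   → D = (-20/3, -5/9)

D = (-20/3, -5/9)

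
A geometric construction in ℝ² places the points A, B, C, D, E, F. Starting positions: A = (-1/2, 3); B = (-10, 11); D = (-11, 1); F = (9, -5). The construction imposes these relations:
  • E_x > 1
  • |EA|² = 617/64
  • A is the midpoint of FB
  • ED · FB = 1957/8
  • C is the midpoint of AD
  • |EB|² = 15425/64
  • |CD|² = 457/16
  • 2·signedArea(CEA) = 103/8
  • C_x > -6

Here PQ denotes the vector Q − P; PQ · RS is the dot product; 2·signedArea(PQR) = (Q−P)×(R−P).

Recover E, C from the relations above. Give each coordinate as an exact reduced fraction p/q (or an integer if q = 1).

C = (-23/4, 2)
E = (15/8, 1)

1. E_x = 15/8  [line 19·x + -16·y + -157/8 = 0 ∩ |EB|² = 15425/64]
2. E_y = 1  [line 19·x + -16·y + -157/8 = 0 ∩ |EB|² = 15425/64]
   → E = (15/8, 1)
3. C_x = -23/4  [C is the midpoint of AD]
4. C_y = 2  [C is the midpoint of AD]
   → C = (-23/4, 2)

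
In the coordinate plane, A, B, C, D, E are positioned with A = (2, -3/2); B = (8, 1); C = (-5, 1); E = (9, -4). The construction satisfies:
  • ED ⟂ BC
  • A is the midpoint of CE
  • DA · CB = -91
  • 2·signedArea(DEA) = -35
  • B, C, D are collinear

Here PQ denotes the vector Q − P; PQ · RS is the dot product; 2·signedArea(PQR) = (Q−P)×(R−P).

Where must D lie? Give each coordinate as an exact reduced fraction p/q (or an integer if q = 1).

D = (9, 1)

1. D_x = 9  [B, C, D are collinear ∩ ED ⟂ BC]
2. D_y = 1  [B, C, D are collinear ∩ ED ⟂ BC]
   → D = (9, 1)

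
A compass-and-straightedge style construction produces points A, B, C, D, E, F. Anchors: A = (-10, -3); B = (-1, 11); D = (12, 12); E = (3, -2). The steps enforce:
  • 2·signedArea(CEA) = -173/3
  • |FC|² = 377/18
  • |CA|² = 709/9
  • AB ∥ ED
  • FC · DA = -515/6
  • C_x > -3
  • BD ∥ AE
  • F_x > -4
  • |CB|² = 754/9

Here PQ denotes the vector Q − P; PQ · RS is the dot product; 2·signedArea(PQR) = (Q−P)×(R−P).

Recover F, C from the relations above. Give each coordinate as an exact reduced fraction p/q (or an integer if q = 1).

C = (-8/3, 2)
F = (-7/2, -5/2)

1. C_x = -8/3  [line 1·x + -13·y + 86/3 = 0 ∩ |CA|² = 709/9]
2. C_y = 2  [line 1·x + -13·y + 86/3 = 0 ∩ |CA|² = 709/9]
   → C = (-8/3, 2)
3. F_x = -7/2  [line 22·x + 15·y + 229/2 = 0 ∩ |FC|² = 377/18]
4. F_y = -5/2  [line 22·x + 15·y + 229/2 = 0 ∩ |FC|² = 377/18]
   → F = (-7/2, -5/2)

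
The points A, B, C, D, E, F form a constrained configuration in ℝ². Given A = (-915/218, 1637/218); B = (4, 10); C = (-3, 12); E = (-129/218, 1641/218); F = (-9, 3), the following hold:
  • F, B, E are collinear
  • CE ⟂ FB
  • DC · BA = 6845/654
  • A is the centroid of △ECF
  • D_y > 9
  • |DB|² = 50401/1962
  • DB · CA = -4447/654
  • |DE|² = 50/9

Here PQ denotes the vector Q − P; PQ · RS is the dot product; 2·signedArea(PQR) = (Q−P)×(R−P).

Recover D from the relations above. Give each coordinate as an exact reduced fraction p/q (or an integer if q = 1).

1. D_x = -697/654  [DB · CA = -4447/654 ∩ DC · BA = 6845/654]
2. D_y = 6433/654  [DB · CA = -4447/654 ∩ DC · BA = 6845/654]
   → D = (-697/654, 6433/654)

D = (-697/654, 6433/654)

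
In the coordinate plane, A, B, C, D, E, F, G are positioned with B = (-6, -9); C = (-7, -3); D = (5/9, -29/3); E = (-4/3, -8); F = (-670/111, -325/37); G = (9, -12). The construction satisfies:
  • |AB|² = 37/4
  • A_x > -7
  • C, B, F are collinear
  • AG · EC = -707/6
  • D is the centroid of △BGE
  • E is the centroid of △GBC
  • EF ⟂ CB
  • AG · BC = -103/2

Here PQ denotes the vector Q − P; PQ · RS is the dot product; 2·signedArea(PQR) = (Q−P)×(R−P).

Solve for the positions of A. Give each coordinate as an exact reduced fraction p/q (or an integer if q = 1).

A = (-13/2, -6)

1. A_x = -13/2  [AG · BC = -103/2 ∩ AG · EC = -707/6]
2. A_y = -6  [AG · BC = -103/2 ∩ AG · EC = -707/6]
   → A = (-13/2, -6)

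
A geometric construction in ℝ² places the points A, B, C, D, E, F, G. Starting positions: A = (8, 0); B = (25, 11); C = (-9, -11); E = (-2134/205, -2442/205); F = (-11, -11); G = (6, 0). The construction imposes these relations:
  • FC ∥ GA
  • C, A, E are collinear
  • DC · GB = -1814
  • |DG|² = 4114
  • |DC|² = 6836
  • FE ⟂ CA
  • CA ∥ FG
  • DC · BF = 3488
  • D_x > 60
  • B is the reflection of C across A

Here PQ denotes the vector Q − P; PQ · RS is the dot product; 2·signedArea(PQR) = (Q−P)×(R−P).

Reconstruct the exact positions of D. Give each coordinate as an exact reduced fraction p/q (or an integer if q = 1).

1. D_x = 61  [DC · BF = 3488 ∩ DC · GB = -1814]
2. D_y = 33  [DC · BF = 3488 ∩ DC · GB = -1814]
   → D = (61, 33)

D = (61, 33)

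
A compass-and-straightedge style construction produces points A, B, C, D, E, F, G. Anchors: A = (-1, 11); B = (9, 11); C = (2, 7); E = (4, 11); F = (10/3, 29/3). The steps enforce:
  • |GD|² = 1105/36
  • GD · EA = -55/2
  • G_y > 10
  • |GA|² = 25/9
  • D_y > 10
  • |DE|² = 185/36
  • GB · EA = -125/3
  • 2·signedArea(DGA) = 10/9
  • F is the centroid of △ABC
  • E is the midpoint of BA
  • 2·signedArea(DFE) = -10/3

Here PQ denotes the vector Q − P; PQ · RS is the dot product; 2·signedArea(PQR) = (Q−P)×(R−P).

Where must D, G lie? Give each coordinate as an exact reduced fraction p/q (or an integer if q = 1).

D = (37/6, 31/3)
G = (2/3, 11)

1. D_x = 37/6  [line -4/3·x + 2/3·y + 4/3 = 0 ∩ |DE|² = 185/36]
2. D_y = 31/3  [line -4/3·x + 2/3·y + 4/3 = 0 ∩ |DE|² = 185/36]
   → D = (37/6, 31/3)
3. G_x = 2/3  [2·signedArea(DGA) = 10/9 ∩ GB · EA = -125/3]
4. G_y = 11  [2·signedArea(DGA) = 10/9 ∩ GB · EA = -125/3]
   → G = (2/3, 11)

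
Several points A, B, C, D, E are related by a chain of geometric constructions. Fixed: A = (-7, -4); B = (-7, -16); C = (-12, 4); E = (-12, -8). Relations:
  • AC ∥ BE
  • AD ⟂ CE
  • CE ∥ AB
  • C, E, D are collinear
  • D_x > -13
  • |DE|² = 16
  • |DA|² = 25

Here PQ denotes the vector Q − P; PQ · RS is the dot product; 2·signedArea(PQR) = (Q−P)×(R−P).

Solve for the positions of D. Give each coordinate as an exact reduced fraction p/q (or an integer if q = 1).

D = (-12, -4)

1. D_x = -12  [C, E, D are collinear ∩ AD ⟂ CE]
2. D_y = -4  [C, E, D are collinear ∩ AD ⟂ CE]
   → D = (-12, -4)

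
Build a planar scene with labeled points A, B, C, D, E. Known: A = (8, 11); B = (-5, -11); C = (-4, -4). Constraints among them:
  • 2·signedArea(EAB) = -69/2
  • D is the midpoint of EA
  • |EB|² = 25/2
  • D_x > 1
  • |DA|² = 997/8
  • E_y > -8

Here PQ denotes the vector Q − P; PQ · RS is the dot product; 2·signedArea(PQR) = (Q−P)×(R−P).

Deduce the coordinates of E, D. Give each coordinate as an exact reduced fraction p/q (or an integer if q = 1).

1. E_x = -9/2  [line 22·x + -13·y + 3/2 = 0 ∩ |EB|² = 25/2]
2. E_y = -15/2  [line 22·x + -13·y + 3/2 = 0 ∩ |EB|² = 25/2]
   → E = (-9/2, -15/2)
3. D_x = 7/4  [D is the midpoint of EA]
4. D_y = 7/4  [D is the midpoint of EA]
   → D = (7/4, 7/4)

D = (7/4, 7/4)
E = (-9/2, -15/2)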